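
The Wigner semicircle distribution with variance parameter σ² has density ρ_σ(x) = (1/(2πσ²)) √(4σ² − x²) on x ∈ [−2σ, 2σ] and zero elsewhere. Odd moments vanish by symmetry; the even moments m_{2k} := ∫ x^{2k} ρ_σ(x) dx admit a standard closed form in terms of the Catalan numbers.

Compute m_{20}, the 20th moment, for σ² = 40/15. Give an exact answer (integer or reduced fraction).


By the scaled semicircle moment identity, m_{2k} = σ^{2k} · C_k with k = 10.
C_10 = (1/(k+1)) · C(2k, k) = (1/11) · C(20, 10) = (1/11) · 184756 = 16796.
σ^{2k} = (σ²)^k = (40/15)^10 = 1073741824/59049.

Therefore m_{20} = σ^{20} · C_10 = (1073741824/59049) · 16796 = 18034567675904/59049.


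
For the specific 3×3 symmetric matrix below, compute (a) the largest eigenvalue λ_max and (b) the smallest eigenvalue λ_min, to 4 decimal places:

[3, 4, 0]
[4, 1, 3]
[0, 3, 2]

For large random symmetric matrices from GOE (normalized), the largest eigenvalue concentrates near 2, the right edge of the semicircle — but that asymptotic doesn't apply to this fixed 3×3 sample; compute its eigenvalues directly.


Since M is real symmetric, all three eigenvalues are real; they are the roots of det(λI − M) = λ³ − (tr M) λ² + s λ − det M, where s is the sum of the principal 2×2 minors.
tr M = 3 + 1 + 2 = 6.
s = (3·1 − 4²) + (3·2 − 0²) + (1·2 − 3²) = -13 + 6 + (-7) = -14.
det M (expand along row 1) = 3·(-7) − 4·8 + 0·12 = -53.
Characteristic polynomial: λ³ − 6λ² − 14λ + 53 = 0.
Substitute λ = y + (tr M)/3 = y + 2.000000 to remove the quadratic term: y³ + p·y + q = 0 with p = s − (tr M)²/3 = -26.000000 and q = −2(tr M)³/27 + (tr M)·s/3 − det M = 9.000000.
Three real roots ⇒ use the trigonometric (Viète) form: r = 2√(−p/3) = 5.887841, φ = arccos(3q/(p·r)) = arccos(-0.176374) = 1.748098 rad.
y_k = r·cos(φ/3 − 2πk/3) for k = 0, 1, 2 gives y = 4.916231, 0.347772, -5.264003.
λ_k = y_k + 2.000000 gives λ = 6.9162, 2.3478, -3.2640 (check: the sum is 6.0000 = tr M).

Hence λ_max = 6.9162 and λ_min = -3.2640.


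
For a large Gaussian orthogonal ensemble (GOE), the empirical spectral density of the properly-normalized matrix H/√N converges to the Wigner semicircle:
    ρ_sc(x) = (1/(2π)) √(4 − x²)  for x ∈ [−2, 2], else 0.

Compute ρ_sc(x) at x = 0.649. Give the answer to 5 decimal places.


ρ_sc(x) = (1/(2π)) √(4 − x²). With x = 0.649:
  4 − x² = 4 − (0.649)² = 4 − 0.421201 = 3.578799.
  √(4 − x²) = 1.891771.
  1/(2π) = 0.159155.
  ρ_sc(0.649) = 0.159155 · 1.891771 = 0.301085.

Rounded to 5 decimal places: ρ_sc(0.649) ≈ 0.30108.


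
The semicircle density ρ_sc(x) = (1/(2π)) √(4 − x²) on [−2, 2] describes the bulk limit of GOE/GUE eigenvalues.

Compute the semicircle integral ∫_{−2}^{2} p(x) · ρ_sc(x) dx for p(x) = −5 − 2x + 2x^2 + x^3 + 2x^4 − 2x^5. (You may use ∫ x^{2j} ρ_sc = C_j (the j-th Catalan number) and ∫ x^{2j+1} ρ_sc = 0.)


Write p(x) = Σ a_i x^i, split into monomials and integrate each against ρ_sc separately.
Using ∫ x^{2j} ρ_sc = C_j = (1/(j+1)) C(2j, j) (Catalan numbers) and ∫ x^{2j+1} ρ_sc = 0 (odd monomials vanish by symmetry):
  i = 0 (even): a_0 · C_{0} = -5 · 1 = -5
  i = 1 (odd): ∫ x^1 ρ_sc = 0 (vanishes)
  i = 2 (even): a_2 · C_{1} = 2 · 1 = 2
  i = 3 (odd): ∫ x^3 ρ_sc = 0 (vanishes)
  i = 4 (even): a_4 · C_{2} = 2 · 2 = 4
  i = 5 (odd): ∫ x^5 ρ_sc = 0 (vanishes)

Summing the contributions: ∫_{−2}^{2} p(x) ρ_sc(x) dx = (-5) + 2 + 4 = 1.


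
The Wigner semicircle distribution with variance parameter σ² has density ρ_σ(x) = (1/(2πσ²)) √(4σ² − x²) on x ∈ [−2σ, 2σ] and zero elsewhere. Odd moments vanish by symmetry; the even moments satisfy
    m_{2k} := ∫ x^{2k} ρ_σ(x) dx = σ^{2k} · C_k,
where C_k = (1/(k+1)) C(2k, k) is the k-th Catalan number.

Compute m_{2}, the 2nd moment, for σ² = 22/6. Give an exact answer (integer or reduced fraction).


By the scaled semicircle moment identity, m_{2k} = σ^{2k} · C_k with k = 1.
C_1 = (1/(k+1)) · C(2k, k) = (1/2) · C(2, 1) = (1/2) · 2 = 1.
σ^{2k} = (σ²)^k = (22/6)^1 = 11/3.

Therefore m_{2} = σ^{2} · C_1 = (11/3) · 1 = 11/3.


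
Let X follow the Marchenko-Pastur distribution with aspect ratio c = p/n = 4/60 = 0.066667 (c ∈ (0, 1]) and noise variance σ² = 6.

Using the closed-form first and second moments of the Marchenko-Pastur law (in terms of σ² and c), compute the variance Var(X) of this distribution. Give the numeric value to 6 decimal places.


Recall the MP moments m_1 = E[X] = σ² and m_2 = E[X²] = σ⁴ (1 + c).
m_1 = E[X] = σ² = 6, so m_1² = 36.
m_2 = E[X²] = σ⁴ (1 + c) = 36 · (1 + 0.066667) = 36 · 1.066667 = 38.400000.
(Note m_2 − m_1² simplifies to c · σ⁴ = 0.066667 · 36.)

Var(X) = m_2 − m_1² = 38.400000 − 36 = 2.400000.


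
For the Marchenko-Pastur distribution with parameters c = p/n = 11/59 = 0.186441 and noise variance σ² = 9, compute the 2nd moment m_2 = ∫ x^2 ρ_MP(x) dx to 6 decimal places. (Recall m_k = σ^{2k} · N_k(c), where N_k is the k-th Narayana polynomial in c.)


E[X²] = σ⁴ (1 + c) (second MP moment). With σ² = 9 (so σ⁴ = 81) and c = 11/59 = 0.186441: E[X²] = 81 · (1 + 0.186441) = 81 · 1.186441.

So E[X^2] = 96.101695.


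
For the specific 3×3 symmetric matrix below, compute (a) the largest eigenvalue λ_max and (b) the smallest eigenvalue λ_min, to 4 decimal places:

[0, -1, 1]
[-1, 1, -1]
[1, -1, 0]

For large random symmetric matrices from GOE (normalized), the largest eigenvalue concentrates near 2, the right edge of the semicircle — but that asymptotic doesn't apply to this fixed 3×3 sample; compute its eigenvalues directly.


Since M is real symmetric, all three eigenvalues are real; they are the roots of det(λI − M) = λ³ − (tr M) λ² + s λ − det M, where s is the sum of the principal 2×2 minors.
tr M = 0 + 1 + 0 = 1.
s = (0·1 − (-1)²) + (0·0 − 1²) + (1·0 − (-1)²) = -1 + (-1) + (-1) = -3.
det M (expand along row 1) = 0·(-1) − (-1)·1 + 1·0 = 1.
Characteristic polynomial: λ³ − λ² − 3λ − 1 = 0.
Substitute λ = y + (tr M)/3 = y + 0.333333 to remove the quadratic term: y³ + p·y + q = 0 with p = s − (tr M)²/3 = -3.333333 and q = −2(tr M)³/27 + (tr M)·s/3 − det M = -2.074074.
Three real roots ⇒ use the trigonometric (Viète) form: r = 2√(−p/3) = 2.108185, φ = arccos(3q/(p·r)) = arccos(0.885438) = 0.483361 rad.
y_k = r·cos(φ/3 − 2πk/3) for k = 0, 1, 2 gives y = 2.080880, -0.747547, -1.333333.
λ_k = y_k + 0.333333 gives λ = 2.4142, -0.4142, -1.0000 (check: the sum is 1.0000 = tr M).

Hence λ_max = 2.4142 and λ_min = -1.0000.


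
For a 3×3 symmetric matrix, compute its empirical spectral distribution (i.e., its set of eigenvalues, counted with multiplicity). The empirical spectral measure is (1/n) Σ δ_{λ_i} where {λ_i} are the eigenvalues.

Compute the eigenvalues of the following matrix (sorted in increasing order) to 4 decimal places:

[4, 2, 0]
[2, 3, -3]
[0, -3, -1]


Since M is real symmetric, all three eigenvalues are real; they are the roots of det(λI − M) = λ³ − (tr M) λ² + s λ − det M, where s is the sum of the principal 2×2 minors.
tr M = 4 + 3 + (-1) = 6.
s = (4·3 − 2²) + (4·(-1) − 0²) + (3·(-1) − (-3)²) = 8 + (-4) + (-12) = -8.
det M (expand along row 1) = 4·(-12) − 2·(-2) + 0·(-6) = -44.
Characteristic polynomial: λ³ − 6λ² − 8λ + 44 = 0.
Substitute λ = y + (tr M)/3 = y + 2.000000 to remove the quadratic term: y³ + p·y + q = 0 with p = s − (tr M)²/3 = -20.000000 and q = −2(tr M)³/27 + (tr M)·s/3 − det M = 12.000000.
Three real roots ⇒ use the trigonometric (Viète) form: r = 2√(−p/3) = 5.163978, φ = arccos(3q/(p·r)) = arccos(-0.348569) = 1.926840 rad.
y_k = r·cos(φ/3 − 2πk/3) for k = 0, 1, 2 gives y = 4.134963, 0.611429, -4.746392.
λ_k = y_k + 2.000000 gives λ = 6.1350, 2.6114, -2.7464 (check: the sum is 6.0000 = tr M).

Eigenvalues sorted in increasing order: [-2.7464, 2.6114, 6.1350].


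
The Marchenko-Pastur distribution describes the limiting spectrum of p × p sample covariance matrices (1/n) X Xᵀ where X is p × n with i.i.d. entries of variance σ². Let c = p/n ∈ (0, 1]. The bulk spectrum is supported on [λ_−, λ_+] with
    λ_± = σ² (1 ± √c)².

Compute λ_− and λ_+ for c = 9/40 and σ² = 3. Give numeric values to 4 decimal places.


c = 9/40 = 0.225000; √c = 0.474342.
λ_− = σ² (1 − √c)² = 3 · (1 − 0.474342)² = 3 · (0.525658)² = 0.828950.
λ_+ = σ² (1 + √c)² = 3 · (1 + 0.474342)² = 3 · (1.474342)² = 6.521050.

Rounded to 4 decimal places: λ_− ≈ 0.8290, λ_+ ≈ 6.5210.


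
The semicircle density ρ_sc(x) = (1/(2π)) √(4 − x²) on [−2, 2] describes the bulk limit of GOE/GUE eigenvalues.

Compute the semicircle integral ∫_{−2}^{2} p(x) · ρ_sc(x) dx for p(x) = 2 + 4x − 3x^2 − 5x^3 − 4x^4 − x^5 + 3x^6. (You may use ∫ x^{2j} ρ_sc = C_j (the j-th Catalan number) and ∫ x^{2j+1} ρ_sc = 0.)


Write p(x) = Σ a_i x^i, split into monomials and integrate each against ρ_sc separately.
Using ∫ x^{2j} ρ_sc = C_j = (1/(j+1)) C(2j, j) (Catalan numbers) and ∫ x^{2j+1} ρ_sc = 0 (odd monomials vanish by symmetry):
  i = 0 (even): a_0 · C_{0} = 2 · 1 = 2
  i = 1 (odd): ∫ x^1 ρ_sc = 0 (vanishes)
  i = 2 (even): a_2 · C_{1} = -3 · 1 = -3
  i = 3 (odd): ∫ x^3 ρ_sc = 0 (vanishes)
  i = 4 (even): a_4 · C_{2} = -4 · 2 = -8
  i = 5 (odd): ∫ x^5 ρ_sc = 0 (vanishes)
  i = 6 (even): a_6 · C_{3} = 3 · 5 = 15

Summing the contributions: ∫_{−2}^{2} p(x) ρ_sc(x) dx = 2 + (-3) + (-8) + 15 = 6.


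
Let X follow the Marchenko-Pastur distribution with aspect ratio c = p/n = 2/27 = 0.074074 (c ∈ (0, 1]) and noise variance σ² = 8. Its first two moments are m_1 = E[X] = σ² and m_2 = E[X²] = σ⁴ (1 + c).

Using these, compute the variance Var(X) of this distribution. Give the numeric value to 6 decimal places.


m_1 = E[X] = σ² = 8, so m_1² = 64.
m_2 = E[X²] = σ⁴ (1 + c) = 64 · (1 + 0.074074) = 64 · 1.074074 = 68.740741.
(Note m_2 − m_1² simplifies to c · σ⁴ = 0.074074 · 64.)

Var(X) = m_2 − m_1² = 68.740741 − 64 = 4.740741.


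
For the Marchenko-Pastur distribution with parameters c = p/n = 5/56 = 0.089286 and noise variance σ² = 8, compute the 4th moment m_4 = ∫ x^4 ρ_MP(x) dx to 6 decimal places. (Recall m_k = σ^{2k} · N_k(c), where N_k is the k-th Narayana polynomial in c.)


E[X⁴] = σ⁸ (1 + 6c + 6c² + c³) (fourth MP moment). With σ² = 8 (so σ⁸ = 4096) and c = 5/56 = 0.089286: E[X⁴] = 4096 · (1 + 6·0.089286 + 6·(0.089286)² + (0.089286)³) = 4096 · 1.584258.

So E[X^4] = 6489.119534.


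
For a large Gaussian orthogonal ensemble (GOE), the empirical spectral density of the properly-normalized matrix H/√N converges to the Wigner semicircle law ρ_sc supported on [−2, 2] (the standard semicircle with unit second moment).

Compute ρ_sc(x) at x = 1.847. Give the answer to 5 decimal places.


ρ_sc(x) = (1/(2π)) √(4 − x²). With x = 1.847:
  4 − x² = 4 − (1.847)² = 4 − 3.411409 = 0.588591.
  √(4 − x²) = 0.767197.
  1/(2π) = 0.159155.
  ρ_sc(1.847) = 0.159155 · 0.767197 = 0.122103.

Rounded to 5 decimal places: ρ_sc(1.847) ≈ 0.12210.


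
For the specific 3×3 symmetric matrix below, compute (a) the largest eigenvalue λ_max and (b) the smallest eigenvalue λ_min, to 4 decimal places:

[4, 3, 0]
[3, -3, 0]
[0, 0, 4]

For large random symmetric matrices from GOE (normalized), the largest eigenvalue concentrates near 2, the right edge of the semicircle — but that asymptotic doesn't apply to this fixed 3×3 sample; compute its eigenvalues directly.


Since M is real symmetric, all three eigenvalues are real; they are the roots of det(λI − M) = λ³ − (tr M) λ² + s λ − det M, where s is the sum of the principal 2×2 minors.
tr M = 4 + (-3) + 4 = 5.
s = (4·(-3) − 3²) + (4·4 − 0²) + ((-3)·4 − 0²) = -21 + 16 + (-12) = -17.
det M (expand along row 1) = 4·(-12) − 3·12 + 0·0 = -84.
Characteristic polynomial: λ³ − 5λ² − 17λ + 84 = 0.
Substitute λ = y + (tr M)/3 = y + 1.666667 to remove the quadratic term: y³ + p·y + q = 0 with p = s − (tr M)²/3 = -25.333333 and q = −2(tr M)³/27 + (tr M)·s/3 − det M = 46.407407.
Three real roots ⇒ use the trigonometric (Viète) form: r = 2√(−p/3) = 5.811865, φ = arccos(3q/(p·r)) = arccos(-0.945585) = 2.810185 rad.
y_k = r·cos(φ/3 − 2πk/3) for k = 0, 1, 2 gives y = 3.443106, 2.333333, -5.776439.
λ_k = y_k + 1.666667 gives λ = 5.1098, 4.0000, -4.1098 (check: the sum is 5.0000 = tr M).

Hence λ_max = 5.1098 and λ_min = -4.1098.


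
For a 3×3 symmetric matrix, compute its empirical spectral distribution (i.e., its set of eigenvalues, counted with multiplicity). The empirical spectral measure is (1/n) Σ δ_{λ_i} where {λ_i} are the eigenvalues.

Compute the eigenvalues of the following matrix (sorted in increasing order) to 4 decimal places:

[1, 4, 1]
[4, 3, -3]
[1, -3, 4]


Since M is real symmetric, all three eigenvalues are real; they are the roots of det(λI − M) = λ³ − (tr M) λ² + s λ − det M, where s is the sum of the principal 2×2 minors.
tr M = 1 + 3 + 4 = 8.
s = (1·3 − 4²) + (1·4 − 1²) + (3·4 − (-3)²) = -13 + 3 + 3 = -7.
det M (expand along row 1) = 1·3 − 4·19 + 1·(-15) = -88.
Characteristic polynomial: λ³ − 8λ² − 7λ + 88 = 0.
Substitute λ = y + (tr M)/3 = y + 2.666667 to remove the quadratic term: y³ + p·y + q = 0 with p = s − (tr M)²/3 = -28.333333 and q = −2(tr M)³/27 + (tr M)·s/3 − det M = 31.407407.
Three real roots ⇒ use the trigonometric (Viète) form: r = 2√(−p/3) = 6.146363, φ = arccos(3q/(p·r)) = arccos(-0.541050) = 2.142482 rad.
y_k = r·cos(φ/3 − 2πk/3) for k = 0, 1, 2 gives y = 4.644458, 1.164186, -5.808644.
λ_k = y_k + 2.666667 gives λ = 7.3111, 3.8309, -3.1420 (check: the sum is 8.0000 = tr M).

Eigenvalues sorted in increasing order: [-3.1420, 3.8309, 7.3111].


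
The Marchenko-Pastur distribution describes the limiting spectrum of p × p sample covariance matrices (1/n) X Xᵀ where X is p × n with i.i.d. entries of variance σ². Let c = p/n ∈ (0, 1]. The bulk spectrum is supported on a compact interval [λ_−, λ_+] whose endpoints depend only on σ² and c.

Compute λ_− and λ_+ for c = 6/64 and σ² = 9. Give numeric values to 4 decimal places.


c = 6/64 = 0.093750; √c = 0.306186.
λ_− = σ² (1 − √c)² = 9 · (1 − 0.306186)² = 9 · (0.693814)² = 4.332398.
λ_+ = σ² (1 + √c)² = 9 · (1 + 0.306186)² = 9 · (1.306186)² = 15.355102.

Rounded to 4 decimal places: λ_− ≈ 4.3324, λ_+ ≈ 15.3551.


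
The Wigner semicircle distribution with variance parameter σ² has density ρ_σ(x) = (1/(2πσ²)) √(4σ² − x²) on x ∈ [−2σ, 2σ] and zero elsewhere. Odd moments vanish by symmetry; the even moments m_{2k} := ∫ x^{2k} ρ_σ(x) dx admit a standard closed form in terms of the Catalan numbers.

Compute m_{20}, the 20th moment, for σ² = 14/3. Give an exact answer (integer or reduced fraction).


By the scaled semicircle moment identity, m_{2k} = σ^{2k} · C_k with k = 10.
C_10 = (1/(k+1)) · C(2k, k) = (1/11) · C(20, 10) = (1/11) · 184756 = 16796.
σ^{2k} = (σ²)^k = (14/3)^10 = 289254654976/59049.

Therefore m_{20} = σ^{20} · C_10 = (289254654976/59049) · 16796 = 4858321184976896/59049.


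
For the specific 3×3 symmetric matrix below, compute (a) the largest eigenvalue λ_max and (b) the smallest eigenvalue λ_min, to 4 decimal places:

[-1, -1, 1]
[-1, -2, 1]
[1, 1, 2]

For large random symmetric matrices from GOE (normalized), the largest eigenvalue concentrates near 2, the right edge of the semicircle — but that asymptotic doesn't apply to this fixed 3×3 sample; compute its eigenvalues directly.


Since M is real symmetric, all three eigenvalues are real; they are the roots of det(λI − M) = λ³ − (tr M) λ² + s λ − det M, where s is the sum of the principal 2×2 minors.
tr M = -1 + (-2) + 2 = -1.
s = ((-1)·(-2) − (-1)²) + ((-1)·2 − 1²) + ((-2)·2 − 1²) = 1 + (-3) + (-5) = -7.
det M (expand along row 1) = (-1)·(-5) − (-1)·(-3) + 1·1 = 3.
Characteristic polynomial: λ³ + λ² − 7λ − 3 = 0.
Substitute λ = y + (tr M)/3 = y − 0.333333 to remove the quadratic term: y³ + p·y + q = 0 with p = s − (tr M)²/3 = -7.333333 and q = −2(tr M)³/27 + (tr M)·s/3 − det M = -0.592593.
Three real roots ⇒ use the trigonometric (Viète) form: r = 2√(−p/3) = 3.126944, φ = arccos(3q/(p·r)) = arccos(0.077528) = 1.493191 rad.
y_k = r·cos(φ/3 − 2πk/3) for k = 0, 1, 2 gives y = 2.747547, -0.080880, -2.666667.
λ_k = y_k − 0.333333 gives λ = 2.4142, -0.4142, -3.0000 (check: the sum is -1.0000 = tr M).

Hence λ_max = 2.4142 and λ_min = -3.0000.


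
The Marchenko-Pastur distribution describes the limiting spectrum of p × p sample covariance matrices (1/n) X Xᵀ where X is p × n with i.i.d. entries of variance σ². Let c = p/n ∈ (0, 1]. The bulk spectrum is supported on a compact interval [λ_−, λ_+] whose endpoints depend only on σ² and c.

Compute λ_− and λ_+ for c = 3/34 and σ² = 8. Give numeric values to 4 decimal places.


c = 3/34 = 0.088235; √c = 0.297044.
λ_− = σ² (1 − √c)² = 8 · (1 − 0.297044)² = 8 · (0.702956)² = 3.953174.
λ_+ = σ² (1 + √c)² = 8 · (1 + 0.297044)² = 8 · (1.297044)² = 13.458591.

Rounded to 4 decimal places: λ_− ≈ 3.9532, λ_+ ≈ 13.4586.


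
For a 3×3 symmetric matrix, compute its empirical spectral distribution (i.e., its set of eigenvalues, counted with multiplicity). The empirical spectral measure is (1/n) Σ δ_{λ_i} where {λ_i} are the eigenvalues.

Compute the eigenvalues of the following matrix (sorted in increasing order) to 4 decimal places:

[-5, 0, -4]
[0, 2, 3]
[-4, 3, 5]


Since M is real symmetric, all three eigenvalues are real; they are the roots of det(λI − M) = λ³ − (tr M) λ² + s λ − det M, where s is the sum of the principal 2×2 minors.
tr M = -5 + 2 + 5 = 2.
s = ((-5)·2 − 0²) + ((-5)·5 − (-4)²) + (2·5 − 3²) = -10 + (-41) + 1 = -50.
det M (expand along row 1) = (-5)·1 − 0·12 + (-4)·8 = -37.
Characteristic polynomial: λ³ − 2λ² − 50λ + 37 = 0.
Substitute λ = y + (tr M)/3 = y + 0.666667 to remove the quadratic term: y³ + p·y + q = 0 with p = s − (tr M)²/3 = -51.333333 and q = −2(tr M)³/27 + (tr M)·s/3 − det M = 3.074074.
Three real roots ⇒ use the trigonometric (Viète) form: r = 2√(−p/3) = 8.273116, φ = arccos(3q/(p·r)) = arccos(-0.021715) = 1.592513 rad.
y_k = r·cos(φ/3 − 2πk/3) for k = 0, 1, 2 gives y = 7.134596, 0.059889, -7.194485.
λ_k = y_k + 0.666667 gives λ = 7.8013, 0.7266, -6.5278 (check: the sum is 2.0000 = tr M).

Eigenvalues sorted in increasing order: [-6.5278, 0.7266, 7.8013].


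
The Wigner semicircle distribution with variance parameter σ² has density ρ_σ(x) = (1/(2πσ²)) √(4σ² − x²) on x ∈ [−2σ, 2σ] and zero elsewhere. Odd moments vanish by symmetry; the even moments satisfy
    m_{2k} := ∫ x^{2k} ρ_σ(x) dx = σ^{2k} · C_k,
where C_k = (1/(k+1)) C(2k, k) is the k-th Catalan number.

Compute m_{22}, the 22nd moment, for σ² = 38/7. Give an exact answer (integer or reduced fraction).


By the scaled semicircle moment identity, m_{2k} = σ^{2k} · C_k with k = 11.
C_11 = (1/(k+1)) · C(2k, k) = (1/12) · C(22, 11) = (1/12) · 705432 = 58786.
σ^{2k} = (σ²)^k = (38/7)^11 = 238572050223552512/1977326743.

Therefore m_{22} = σ^{22} · C_11 = (238572050223552512/1977326743) · 58786 = 2003528077777393995776/282475249.


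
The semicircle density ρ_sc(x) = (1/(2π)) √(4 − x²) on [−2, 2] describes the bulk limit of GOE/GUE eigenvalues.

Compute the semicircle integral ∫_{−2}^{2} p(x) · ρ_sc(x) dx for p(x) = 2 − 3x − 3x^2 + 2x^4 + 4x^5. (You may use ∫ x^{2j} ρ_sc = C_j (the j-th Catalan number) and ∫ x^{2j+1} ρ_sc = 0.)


Write p(x) = Σ a_i x^i, split into monomials and integrate each against ρ_sc separately.
Using ∫ x^{2j} ρ_sc = C_j = (1/(j+1)) C(2j, j) (Catalan numbers) and ∫ x^{2j+1} ρ_sc = 0 (odd monomials vanish by symmetry):
  i = 0 (even): a_0 · C_{0} = 2 · 1 = 2
  i = 1 (odd): ∫ x^1 ρ_sc = 0 (vanishes)
  i = 2 (even): a_2 · C_{1} = -3 · 1 = -3
  i = 4 (even): a_4 · C_{2} = 2 · 2 = 4
  i = 5 (odd): ∫ x^5 ρ_sc = 0 (vanishes)

Summing the contributions: ∫_{−2}^{2} p(x) ρ_sc(x) dx = 2 + (-3) + 4 = 3.


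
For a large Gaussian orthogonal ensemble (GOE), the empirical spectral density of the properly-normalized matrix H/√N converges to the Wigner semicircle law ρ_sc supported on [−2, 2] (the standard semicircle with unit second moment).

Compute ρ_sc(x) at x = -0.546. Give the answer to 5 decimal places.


ρ_sc(x) = (1/(2π)) √(4 − x²). With x = -0.546:
  4 − x² = 4 − (-0.546)² = 4 − 0.298116 = 3.701884.
  √(4 − x²) = 1.924028.
  1/(2π) = 0.159155.
  ρ_sc(-0.546) = 0.159155 · 1.924028 = 0.306219.

Rounded to 5 decimal places: ρ_sc(-0.546) ≈ 0.30622.


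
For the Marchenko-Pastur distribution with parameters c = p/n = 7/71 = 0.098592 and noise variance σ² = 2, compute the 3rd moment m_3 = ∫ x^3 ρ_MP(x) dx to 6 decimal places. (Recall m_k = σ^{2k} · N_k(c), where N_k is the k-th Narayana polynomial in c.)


E[X³] = σ⁶ (1 + 3c + c²) (third MP moment). With σ² = 2 (so σ⁶ = 8) and c = 7/71 = 0.098592: E[X³] = 8 · (1 + 3·0.098592 + (0.098592)²) = 8 · 1.305495.

So E[X^3] = 10.443960.


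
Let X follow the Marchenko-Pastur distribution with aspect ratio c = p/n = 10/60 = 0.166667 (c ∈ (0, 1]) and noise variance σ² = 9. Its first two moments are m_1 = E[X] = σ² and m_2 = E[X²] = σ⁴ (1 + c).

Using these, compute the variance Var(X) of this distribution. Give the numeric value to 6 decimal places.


m_1 = E[X] = σ² = 9, so m_1² = 81.
m_2 = E[X²] = σ⁴ (1 + c) = 81 · (1 + 0.166667) = 81 · 1.166667 = 94.500000.
(Note m_2 − m_1² simplifies to c · σ⁴ = 0.166667 · 81.)

Var(X) = m_2 − m_1² = 94.500000 − 81 = 13.500000.


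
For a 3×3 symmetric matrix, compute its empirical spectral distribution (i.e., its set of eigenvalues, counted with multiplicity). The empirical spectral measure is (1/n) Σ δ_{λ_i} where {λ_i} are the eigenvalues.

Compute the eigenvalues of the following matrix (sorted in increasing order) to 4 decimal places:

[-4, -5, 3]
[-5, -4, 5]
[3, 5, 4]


Since M is real symmetric, all three eigenvalues are real; they are the roots of det(λI − M) = λ³ − (tr M) λ² + s λ − det M, where s is the sum of the principal 2×2 minors.
tr M = -4 + (-4) + 4 = -4.
s = ((-4)·(-4) − (-5)²) + ((-4)·4 − 3²) + ((-4)·4 − 5²) = -9 + (-25) + (-41) = -75.
det M (expand along row 1) = (-4)·(-41) − (-5)·(-35) + 3·(-13) = -50.
Characteristic polynomial: λ³ + 4λ² − 75λ + 50 = 0.
Substitute λ = y + (tr M)/3 = y − 1.333333 to remove the quadratic term: y³ + p·y + q = 0 with p = s − (tr M)²/3 = -80.333333 and q = −2(tr M)³/27 + (tr M)·s/3 − det M = 154.740741.
Three real roots ⇒ use the trigonometric (Viète) form: r = 2√(−p/3) = 10.349450, φ = arccos(3q/(p·r)) = arccos(-0.558358) = 2.163202 rad.
y_k = r·cos(φ/3 − 2πk/3) for k = 0, 1, 2 gives y = 7.773488, 2.030434, -9.803922.
λ_k = y_k − 1.333333 gives λ = 6.4402, 0.6971, -11.1373 (check: the sum is -4.0000 = tr M).

Eigenvalues sorted in increasing order: [-11.1373, 0.6971, 6.4402].


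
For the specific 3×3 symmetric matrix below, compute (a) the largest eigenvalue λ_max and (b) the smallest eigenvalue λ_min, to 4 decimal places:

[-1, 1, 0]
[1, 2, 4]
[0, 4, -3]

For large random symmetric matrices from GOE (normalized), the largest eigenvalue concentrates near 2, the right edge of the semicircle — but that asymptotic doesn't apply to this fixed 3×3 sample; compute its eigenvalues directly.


Since M is real symmetric, all three eigenvalues are real; they are the roots of det(λI − M) = λ³ − (tr M) λ² + s λ − det M, where s is the sum of the principal 2×2 minors.
tr M = -1 + 2 + (-3) = -2.
s = ((-1)·2 − 1²) + ((-1)·(-3) − 0²) + (2·(-3) − 4²) = -3 + 3 + (-22) = -22.
det M (expand along row 1) = (-1)·(-22) − 1·(-3) + 0·4 = 25.
Characteristic polynomial: λ³ + 2λ² − 22λ − 25 = 0.
Substitute λ = y + (tr M)/3 = y − 0.666667 to remove the quadratic term: y³ + p·y + q = 0 with p = s − (tr M)²/3 = -23.333333 and q = −2(tr M)³/27 + (tr M)·s/3 − det M = -9.740741.
Three real roots ⇒ use the trigonometric (Viète) form: r = 2√(−p/3) = 5.577734, φ = arccos(3q/(p·r)) = arccos(0.224532) = 1.344333 rad.
y_k = r·cos(φ/3 − 2πk/3) for k = 0, 1, 2 gives y = 5.027028, -0.420650, -4.606377.
λ_k = y_k − 0.666667 gives λ = 4.3604, -1.0873, -5.2730 (check: the sum is -2.0000 = tr M).

Hence λ_max = 4.3604 and λ_min = -5.2730.


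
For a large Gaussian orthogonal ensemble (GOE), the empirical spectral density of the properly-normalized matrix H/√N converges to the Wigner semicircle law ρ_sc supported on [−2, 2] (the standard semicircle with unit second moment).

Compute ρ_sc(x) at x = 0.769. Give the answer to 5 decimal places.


ρ_sc(x) = (1/(2π)) √(4 − x²). With x = 0.769:
  4 − x² = 4 − (0.769)² = 4 − 0.591361 = 3.408639.
  √(4 − x²) = 1.846250.
  1/(2π) = 0.159155.
  ρ_sc(0.769) = 0.159155 · 1.846250 = 0.293840.

Rounded to 5 decimal places: ρ_sc(0.769) ≈ 0.29384.


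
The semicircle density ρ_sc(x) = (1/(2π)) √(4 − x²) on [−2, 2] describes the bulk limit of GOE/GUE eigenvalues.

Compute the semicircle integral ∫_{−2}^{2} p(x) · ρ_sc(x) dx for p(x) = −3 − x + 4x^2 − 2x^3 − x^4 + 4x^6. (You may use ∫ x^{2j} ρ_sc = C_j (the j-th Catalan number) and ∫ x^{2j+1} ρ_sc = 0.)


Write p(x) = Σ a_i x^i, split into monomials and integrate each against ρ_sc separately.
Using ∫ x^{2j} ρ_sc = C_j = (1/(j+1)) C(2j, j) (Catalan numbers) and ∫ x^{2j+1} ρ_sc = 0 (odd monomials vanish by symmetry):
  i = 0 (even): a_0 · C_{0} = -3 · 1 = -3
  i = 1 (odd): ∫ x^1 ρ_sc = 0 (vanishes)
  i = 2 (even): a_2 · C_{1} = 4 · 1 = 4
  i = 3 (odd): ∫ x^3 ρ_sc = 0 (vanishes)
  i = 4 (even): a_4 · C_{2} = -1 · 2 = -2
  i = 6 (even): a_6 · C_{3} = 4 · 5 = 20

Summing the contributions: ∫_{−2}^{2} p(x) ρ_sc(x) dx = (-3) + 4 + (-2) + 20 = 19.


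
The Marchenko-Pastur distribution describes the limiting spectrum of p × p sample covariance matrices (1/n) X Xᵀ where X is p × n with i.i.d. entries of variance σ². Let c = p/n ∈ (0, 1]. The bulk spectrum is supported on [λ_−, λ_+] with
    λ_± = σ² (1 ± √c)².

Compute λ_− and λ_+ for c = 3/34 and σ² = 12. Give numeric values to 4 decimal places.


c = 3/34 = 0.088235; √c = 0.297044.
λ_− = σ² (1 − √c)² = 12 · (1 − 0.297044)² = 12 · (0.702956)² = 5.929761.
λ_+ = σ² (1 + √c)² = 12 · (1 + 0.297044)² = 12 · (1.297044)² = 20.187886.

Rounded to 4 decimal places: λ_− ≈ 5.9298, λ_+ ≈ 20.1879.


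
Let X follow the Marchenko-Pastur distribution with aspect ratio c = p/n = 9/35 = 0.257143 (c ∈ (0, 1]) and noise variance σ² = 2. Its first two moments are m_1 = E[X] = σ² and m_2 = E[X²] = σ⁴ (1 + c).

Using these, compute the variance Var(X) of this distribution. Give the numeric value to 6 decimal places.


m_1 = E[X] = σ² = 2, so m_1² = 4.
m_2 = E[X²] = σ⁴ (1 + c) = 4 · (1 + 0.257143) = 4 · 1.257143 = 5.028571.
(Note m_2 − m_1² simplifies to c · σ⁴ = 0.257143 · 4.)

Var(X) = m_2 − m_1² = 5.028571 − 4 = 1.028571.


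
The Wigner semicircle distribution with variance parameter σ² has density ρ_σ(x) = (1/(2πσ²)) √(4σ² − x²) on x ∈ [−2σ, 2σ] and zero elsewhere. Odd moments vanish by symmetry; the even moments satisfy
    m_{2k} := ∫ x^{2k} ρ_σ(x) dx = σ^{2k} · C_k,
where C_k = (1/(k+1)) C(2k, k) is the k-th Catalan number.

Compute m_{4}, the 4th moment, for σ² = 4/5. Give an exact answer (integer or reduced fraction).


By the scaled semicircle moment identity, m_{2k} = σ^{2k} · C_k with k = 2.
C_2 = (1/(k+1)) · C(2k, k) = (1/3) · C(4, 2) = (1/3) · 6 = 2.
σ^{2k} = (σ²)^k = (4/5)^2 = 16/25.

Therefore m_{4} = σ^{4} · C_2 = (16/25) · 2 = 32/25.


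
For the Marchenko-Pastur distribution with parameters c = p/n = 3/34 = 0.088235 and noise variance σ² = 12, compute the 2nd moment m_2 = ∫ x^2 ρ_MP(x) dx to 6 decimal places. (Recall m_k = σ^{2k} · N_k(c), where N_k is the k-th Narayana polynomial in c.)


E[X²] = σ⁴ (1 + c) (second MP moment). With σ² = 12 (so σ⁴ = 144) and c = 3/34 = 0.088235: E[X²] = 144 · (1 + 0.088235) = 144 · 1.088235.

So E[X^2] = 156.705882.


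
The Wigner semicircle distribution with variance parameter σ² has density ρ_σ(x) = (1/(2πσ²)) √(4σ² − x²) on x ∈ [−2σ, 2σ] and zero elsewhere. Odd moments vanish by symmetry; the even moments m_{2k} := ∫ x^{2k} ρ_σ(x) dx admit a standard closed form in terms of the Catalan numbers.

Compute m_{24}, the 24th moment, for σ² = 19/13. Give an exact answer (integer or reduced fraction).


By the scaled semicircle moment identity, m_{2k} = σ^{2k} · C_k with k = 12.
C_12 = (1/(k+1)) · C(2k, k) = (1/13) · C(24, 12) = (1/13) · 2704156 = 208012.
σ^{2k} = (σ²)^k = (19/13)^12 = 2213314919066161/23298085122481.

Therefore m_{24} = σ^{24} · C_12 = (2213314919066161/23298085122481) · 208012 = 460396062944790281932/23298085122481.


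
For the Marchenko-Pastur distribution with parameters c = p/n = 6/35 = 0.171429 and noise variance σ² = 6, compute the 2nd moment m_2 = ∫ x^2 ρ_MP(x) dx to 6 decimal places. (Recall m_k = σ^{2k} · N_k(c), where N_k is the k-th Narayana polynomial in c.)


E[X²] = σ⁴ (1 + c) (second MP moment). With σ² = 6 (so σ⁴ = 36) and c = 6/35 = 0.171429: E[X²] = 36 · (1 + 0.171429) = 36 · 1.171429.

So E[X^2] = 42.171429.


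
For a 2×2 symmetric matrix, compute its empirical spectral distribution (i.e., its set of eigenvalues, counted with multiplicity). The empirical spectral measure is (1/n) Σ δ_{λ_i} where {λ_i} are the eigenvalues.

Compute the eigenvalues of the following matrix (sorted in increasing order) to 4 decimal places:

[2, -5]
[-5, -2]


Since M is real symmetric, both eigenvalues are real; they are the roots of det(λI − M) = λ² − (tr M) λ + det M.
tr M = 2 + (-2) = 0.
det M = 2·(-2) − (-5)² = -4 − 25 = -29.
Characteristic polynomial: λ² − 29 = 0.
Discriminant Δ = (tr M)² − 4·det M = 0 − (-116) = 116; √Δ = 10.770330.
λ = (tr M ± √Δ)/2 = (0 ± 10.770330)/2, giving (tr M − √Δ)/2 = -5.3852 and (tr M + √Δ)/2 = 5.3852.

Eigenvalues sorted in increasing order: [-5.3852, 5.3852].


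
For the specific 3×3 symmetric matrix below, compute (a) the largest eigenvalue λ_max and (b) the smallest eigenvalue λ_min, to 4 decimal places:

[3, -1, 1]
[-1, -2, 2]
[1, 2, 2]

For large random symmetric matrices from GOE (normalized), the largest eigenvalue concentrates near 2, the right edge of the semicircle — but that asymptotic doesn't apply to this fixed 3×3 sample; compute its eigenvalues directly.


Since M is real symmetric, all three eigenvalues are real; they are the roots of det(λI − M) = λ³ − (tr M) λ² + s λ − det M, where s is the sum of the principal 2×2 minors.
tr M = 3 + (-2) + 2 = 3.
s = (3·(-2) − (-1)²) + (3·2 − 1²) + ((-2)·2 − 2²) = -7 + 5 + (-8) = -10.
det M (expand along row 1) = 3·(-8) − (-1)·(-4) + 1·0 = -28.
Characteristic polynomial: λ³ − 3λ² − 10λ + 28 = 0.
Substitute λ = y + (tr M)/3 = y + 1.000000 to remove the quadratic term: y³ + p·y + q = 0 with p = s − (tr M)²/3 = -13.000000 and q = −2(tr M)³/27 + (tr M)·s/3 − det M = 16.000000.
Three real roots ⇒ use the trigonometric (Viète) form: r = 2√(−p/3) = 4.163332, φ = arccos(3q/(p·r)) = arccos(-0.886864) = 2.661308 rad.
y_k = r·cos(φ/3 − 2πk/3) for k = 0, 1, 2 gives y = 2.629813, 1.480279, -4.110092.
λ_k = y_k + 1.000000 gives λ = 3.6298, 2.4803, -3.1101 (check: the sum is 3.0000 = tr M).

Hence λ_max = 3.6298 and λ_min = -3.1101.


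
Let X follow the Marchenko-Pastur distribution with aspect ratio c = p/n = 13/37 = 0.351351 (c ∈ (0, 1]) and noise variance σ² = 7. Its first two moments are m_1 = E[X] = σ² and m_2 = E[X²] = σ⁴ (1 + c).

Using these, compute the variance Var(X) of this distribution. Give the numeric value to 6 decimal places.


m_1 = E[X] = σ² = 7, so m_1² = 49.
m_2 = E[X²] = σ⁴ (1 + c) = 49 · (1 + 0.351351) = 49 · 1.351351 = 66.216216.
(Note m_2 − m_1² simplifies to c · σ⁴ = 0.351351 · 49.)

Var(X) = m_2 − m_1² = 66.216216 − 49 = 17.216216.


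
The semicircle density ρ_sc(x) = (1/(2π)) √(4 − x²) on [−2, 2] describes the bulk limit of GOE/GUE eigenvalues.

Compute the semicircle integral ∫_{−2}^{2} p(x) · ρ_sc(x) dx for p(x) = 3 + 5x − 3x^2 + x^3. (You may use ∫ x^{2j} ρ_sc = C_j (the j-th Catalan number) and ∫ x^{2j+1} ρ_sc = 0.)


Write p(x) = Σ a_i x^i, split into monomials and integrate each against ρ_sc separately.
Using ∫ x^{2j} ρ_sc = C_j = (1/(j+1)) C(2j, j) (Catalan numbers) and ∫ x^{2j+1} ρ_sc = 0 (odd monomials vanish by symmetry):
  i = 0 (even): a_0 · C_{0} = 3 · 1 = 3
  i = 1 (odd): ∫ x^1 ρ_sc = 0 (vanishes)
  i = 2 (even): a_2 · C_{1} = -3 · 1 = -3
  i = 3 (odd): ∫ x^3 ρ_sc = 0 (vanishes)

Summing the contributions: ∫_{−2}^{2} p(x) ρ_sc(x) dx = 3 + (-3) = 0.


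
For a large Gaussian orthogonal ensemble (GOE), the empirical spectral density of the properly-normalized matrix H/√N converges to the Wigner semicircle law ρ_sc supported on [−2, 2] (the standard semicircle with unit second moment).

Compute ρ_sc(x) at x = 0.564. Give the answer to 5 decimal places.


ρ_sc(x) = (1/(2π)) √(4 − x²). With x = 0.564:
  4 − x² = 4 − (0.564)² = 4 − 0.318096 = 3.681904.
  √(4 − x²) = 1.918829.
  1/(2π) = 0.159155.
  ρ_sc(0.564) = 0.159155 · 1.918829 = 0.305391.

Rounded to 5 decimal places: ρ_sc(0.564) ≈ 0.30539.


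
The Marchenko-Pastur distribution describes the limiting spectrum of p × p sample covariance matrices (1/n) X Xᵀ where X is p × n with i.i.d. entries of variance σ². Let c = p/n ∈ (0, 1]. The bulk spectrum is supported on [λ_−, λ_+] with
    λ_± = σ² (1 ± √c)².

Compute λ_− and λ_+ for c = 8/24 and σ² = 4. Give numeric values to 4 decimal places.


c = 8/24 = 0.333333; √c = 0.577350.
λ_− = σ² (1 − √c)² = 4 · (1 − 0.577350)² = 4 · (0.422650)² = 0.714531.
λ_+ = σ² (1 + √c)² = 4 · (1 + 0.577350)² = 4 · (1.577350)² = 9.952135.

Rounded to 4 decimal places: λ_− ≈ 0.7145, λ_+ ≈ 9.9521.


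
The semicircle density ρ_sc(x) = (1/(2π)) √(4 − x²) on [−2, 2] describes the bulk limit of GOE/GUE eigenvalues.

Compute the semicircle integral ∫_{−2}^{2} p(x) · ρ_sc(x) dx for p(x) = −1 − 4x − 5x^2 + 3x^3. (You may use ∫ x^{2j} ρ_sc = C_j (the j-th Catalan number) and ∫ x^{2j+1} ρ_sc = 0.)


Write p(x) = Σ a_i x^i, split into monomials and integrate each against ρ_sc separately.
Using ∫ x^{2j} ρ_sc = C_j = (1/(j+1)) C(2j, j) (Catalan numbers) and ∫ x^{2j+1} ρ_sc = 0 (odd monomials vanish by symmetry):
  i = 0 (even): a_0 · C_{0} = -1 · 1 = -1
  i = 1 (odd): ∫ x^1 ρ_sc = 0 (vanishes)
  i = 2 (even): a_2 · C_{1} = -5 · 1 = -5
  i = 3 (odd): ∫ x^3 ρ_sc = 0 (vanishes)

Summing the contributions: ∫_{−2}^{2} p(x) ρ_sc(x) dx = (-1) + (-5) = -6.


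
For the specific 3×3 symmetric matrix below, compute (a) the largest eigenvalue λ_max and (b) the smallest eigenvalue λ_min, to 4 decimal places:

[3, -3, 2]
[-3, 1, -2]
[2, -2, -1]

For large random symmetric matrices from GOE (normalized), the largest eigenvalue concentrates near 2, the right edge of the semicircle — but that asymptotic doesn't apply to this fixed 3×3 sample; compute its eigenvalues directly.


Since M is real symmetric, all three eigenvalues are real; they are the roots of det(λI − M) = λ³ − (tr M) λ² + s λ − det M, where s is the sum of the principal 2×2 minors.
tr M = 3 + 1 + (-1) = 3.
s = (3·1 − (-3)²) + (3·(-1) − 2²) + (1·(-1) − (-2)²) = -6 + (-7) + (-5) = -18.
det M (expand along row 1) = 3·(-5) − (-3)·7 + 2·4 = 14.
Characteristic polynomial: λ³ − 3λ² − 18λ − 14 = 0.
Substitute λ = y + (tr M)/3 = y + 1.000000 to remove the quadratic term: y³ + p·y + q = 0 with p = s − (tr M)²/3 = -21.000000 and q = −2(tr M)³/27 + (tr M)·s/3 − det M = -34.000000.
Three real roots ⇒ use the trigonometric (Viète) form: r = 2√(−p/3) = 5.291503, φ = arccos(3q/(p·r)) = arccos(0.917914) = 0.408006 rad.
y_k = r·cos(φ/3 − 2πk/3) for k = 0, 1, 2 gives y = 5.242641, -2.000000, -3.242641.
λ_k = y_k + 1.000000 gives λ = 6.2426, -1.0000, -2.2426 (check: the sum is 3.0000 = tr M).

Hence λ_max = 6.2426 and λ_min = -2.2426.


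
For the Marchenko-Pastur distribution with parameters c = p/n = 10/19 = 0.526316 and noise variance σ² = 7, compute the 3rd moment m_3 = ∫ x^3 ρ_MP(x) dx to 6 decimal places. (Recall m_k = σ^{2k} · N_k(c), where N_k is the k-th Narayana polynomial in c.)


E[X³] = σ⁶ (1 + 3c + c²) (third MP moment). With σ² = 7 (so σ⁶ = 343) and c = 10/19 = 0.526316: E[X³] = 343 · (1 + 3·0.526316 + (0.526316)²) = 343 · 2.855956.

So E[X^3] = 979.592798.


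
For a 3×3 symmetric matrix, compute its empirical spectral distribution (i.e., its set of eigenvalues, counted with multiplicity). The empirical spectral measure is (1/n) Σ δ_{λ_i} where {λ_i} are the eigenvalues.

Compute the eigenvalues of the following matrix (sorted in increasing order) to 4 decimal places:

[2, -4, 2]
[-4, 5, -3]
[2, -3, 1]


Since M is real symmetric, all three eigenvalues are real; they are the roots of det(λI − M) = λ³ − (tr M) λ² + s λ − det M, where s is the sum of the principal 2×2 minors.
tr M = 2 + 5 + 1 = 8.
s = (2·5 − (-4)²) + (2·1 − 2²) + (5·1 − (-3)²) = -6 + (-2) + (-4) = -12.
det M (expand along row 1) = 2·(-4) − (-4)·2 + 2·2 = 4.
Characteristic polynomial: λ³ − 8λ² − 12λ − 4 = 0.
Substitute λ = y + (tr M)/3 = y + 2.666667 to remove the quadratic term: y³ + p·y + q = 0 with p = s − (tr M)²/3 = -33.333333 and q = −2(tr M)³/27 + (tr M)·s/3 − det M = -73.925926.
Three real roots ⇒ use the trigonometric (Viète) form: r = 2√(−p/3) = 6.666667, φ = arccos(3q/(p·r)) = arccos(0.998000) = 0.063256 rad.
y_k = r·cos(φ/3 − 2πk/3) for k = 0, 1, 2 gives y = 6.665185, -3.210865, -3.454320.
λ_k = y_k + 2.666667 gives λ = 9.3319, -0.5442, -0.7877 (check: the sum is 8.0000 = tr M).

Eigenvalues sorted in increasing order: [-0.7877, -0.5442, 9.3319].


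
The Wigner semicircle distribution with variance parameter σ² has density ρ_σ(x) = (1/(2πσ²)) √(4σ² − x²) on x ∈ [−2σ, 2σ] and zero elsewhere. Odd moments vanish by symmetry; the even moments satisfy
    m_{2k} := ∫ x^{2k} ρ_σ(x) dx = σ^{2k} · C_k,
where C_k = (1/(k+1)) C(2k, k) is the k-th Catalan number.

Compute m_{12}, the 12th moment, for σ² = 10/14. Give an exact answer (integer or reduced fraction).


By the scaled semicircle moment identity, m_{2k} = σ^{2k} · C_k with k = 6.
C_6 = (1/(k+1)) · C(2k, k) = (1/7) · C(12, 6) = (1/7) · 924 = 132.
σ^{2k} = (σ²)^k = (10/14)^6 = 15625/117649.

Therefore m_{12} = σ^{12} · C_6 = (15625/117649) · 132 = 2062500/117649.


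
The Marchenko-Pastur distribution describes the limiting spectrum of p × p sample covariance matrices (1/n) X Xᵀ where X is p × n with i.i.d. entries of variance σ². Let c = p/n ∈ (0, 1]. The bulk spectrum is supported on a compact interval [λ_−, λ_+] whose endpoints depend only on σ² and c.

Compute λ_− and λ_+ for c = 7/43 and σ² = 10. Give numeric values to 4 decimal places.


c = 7/43 = 0.162791; √c = 0.403473.
λ_− = σ² (1 − √c)² = 10 · (1 − 0.403473)² = 10 · (0.596527)² = 3.558441.
λ_+ = σ² (1 + √c)² = 10 · (1 + 0.403473)² = 10 · (1.403473)² = 19.697373.

Rounded to 4 decimal places: λ_− ≈ 3.5584, λ_+ ≈ 19.6974.
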